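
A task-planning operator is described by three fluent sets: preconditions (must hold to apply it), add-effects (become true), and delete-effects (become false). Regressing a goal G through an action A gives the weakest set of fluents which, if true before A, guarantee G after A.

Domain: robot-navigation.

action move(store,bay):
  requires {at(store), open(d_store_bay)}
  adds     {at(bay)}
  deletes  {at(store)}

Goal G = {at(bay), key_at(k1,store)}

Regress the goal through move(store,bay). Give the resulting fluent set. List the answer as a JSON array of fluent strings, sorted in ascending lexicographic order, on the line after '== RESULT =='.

Regress:
  G ∩ del = {}  (empty — regression defined)
  G \ add = {at(bay), key_at(k1,store)} \ {at(bay)} = {key_at(k1,store)}
  ∪ pre   = {key_at(k1,store)} ∪ {at(store), open(d_store_bay)}
          = {at(store), key_at(k1,store), open(d_store_bay)}

== RESULT ==
["at(store)", "key_at(k1,store)", "open(d_store_bay)"]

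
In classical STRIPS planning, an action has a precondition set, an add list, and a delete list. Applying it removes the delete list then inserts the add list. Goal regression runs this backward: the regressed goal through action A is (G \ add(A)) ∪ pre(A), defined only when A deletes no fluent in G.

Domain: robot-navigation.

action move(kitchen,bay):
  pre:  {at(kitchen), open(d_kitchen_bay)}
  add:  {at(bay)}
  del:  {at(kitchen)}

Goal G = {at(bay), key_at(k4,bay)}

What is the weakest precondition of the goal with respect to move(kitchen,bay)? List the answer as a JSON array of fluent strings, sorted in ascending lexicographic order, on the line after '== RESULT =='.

Compute (G \ add) ∪ pre:
  G ∩ del = {}  (empty — regression defined)
  G \ add = {at(bay), key_at(k4,bay)} \ {at(bay)} = {key_at(k4,bay)}
  ∪ pre   = {key_at(k4,bay)} ∪ {at(kitchen), open(d_kitchen_bay)}
          = {at(kitchen), key_at(k4,bay), open(d_kitchen_bay)}

== RESULT ==
["at(kitchen)", "key_at(k4,bay)", "open(d_kitchen_bay)"]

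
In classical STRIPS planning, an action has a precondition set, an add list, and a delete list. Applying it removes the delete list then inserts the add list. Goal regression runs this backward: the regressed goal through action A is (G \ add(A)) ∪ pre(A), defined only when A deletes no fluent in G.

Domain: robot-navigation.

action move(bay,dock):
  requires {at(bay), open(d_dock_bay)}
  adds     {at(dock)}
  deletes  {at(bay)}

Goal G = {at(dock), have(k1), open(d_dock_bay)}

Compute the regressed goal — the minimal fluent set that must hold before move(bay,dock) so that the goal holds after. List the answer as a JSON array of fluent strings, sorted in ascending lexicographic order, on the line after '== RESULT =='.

Compute (G \ add) ∪ pre:
  G ∩ del = {}  (empty — regression defined)
  G \ add = {at(dock), have(k1), open(d_dock_bay)} \ {at(dock)} = {have(k1), open(d_dock_bay)}
  ∪ pre   = {have(k1), open(d_dock_bay)} ∪ {at(bay), open(d_dock_bay)}
          = {at(bay), have(k1), open(d_dock_bay)}

== RESULT ==
["at(bay)", "have(k1)", "open(d_dock_bay)"]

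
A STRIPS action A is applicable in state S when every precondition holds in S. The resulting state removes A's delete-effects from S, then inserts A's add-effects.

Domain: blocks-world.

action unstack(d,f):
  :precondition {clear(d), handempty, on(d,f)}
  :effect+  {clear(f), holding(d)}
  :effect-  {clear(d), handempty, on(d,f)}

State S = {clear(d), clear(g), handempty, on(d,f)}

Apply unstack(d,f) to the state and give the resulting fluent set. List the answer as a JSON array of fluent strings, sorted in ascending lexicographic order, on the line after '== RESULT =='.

Progress:
  pre ⊆ S: {clear(d), handempty, on(d,f)} ⊆ S  — applicable
  S \ del = {clear(g)}
  ∪ add   = {clear(f), clear(g), holding(d)}

== RESULT ==
["clear(f)", "clear(g)", "holding(d)"]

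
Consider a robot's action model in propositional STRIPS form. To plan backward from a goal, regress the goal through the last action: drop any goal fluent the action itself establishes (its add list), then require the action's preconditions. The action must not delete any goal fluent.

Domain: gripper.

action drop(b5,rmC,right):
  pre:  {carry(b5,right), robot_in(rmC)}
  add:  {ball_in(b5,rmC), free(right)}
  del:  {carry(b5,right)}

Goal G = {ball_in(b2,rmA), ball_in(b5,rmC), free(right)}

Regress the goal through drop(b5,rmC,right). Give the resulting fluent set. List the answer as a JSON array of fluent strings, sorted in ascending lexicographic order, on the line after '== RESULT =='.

Regress:
  G ∩ del = {}  (empty — regression defined)
  G \ add = {ball_in(b2,rmA), ball_in(b5,rmC), free(right)} \ {ball_in(b5,rmC), free(right)} = {ball_in(b2,rmA)}
  ∪ pre   = {ball_in(b2,rmA)} ∪ {carry(b5,right), robot_in(rmC)}
          = {ball_in(b2,rmA), carry(b5,right), robot_in(rmC)}

== RESULT ==
["ball_in(b2,rmA)", "carry(b5,right)", "robot_in(rmC)"]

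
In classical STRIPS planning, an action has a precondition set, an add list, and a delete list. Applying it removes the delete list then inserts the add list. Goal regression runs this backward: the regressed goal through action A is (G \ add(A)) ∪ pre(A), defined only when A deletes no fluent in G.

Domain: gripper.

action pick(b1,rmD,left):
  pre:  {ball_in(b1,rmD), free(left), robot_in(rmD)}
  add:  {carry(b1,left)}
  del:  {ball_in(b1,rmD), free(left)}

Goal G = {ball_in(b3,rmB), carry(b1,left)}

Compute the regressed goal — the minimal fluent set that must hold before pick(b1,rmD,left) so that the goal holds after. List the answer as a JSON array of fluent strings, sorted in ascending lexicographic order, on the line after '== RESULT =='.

Compute (G \ add) ∪ pre:
  G ∩ del = {}  (empty — regression defined)
  G \ add = {ball_in(b3,rmB), carry(b1,left)} \ {carry(b1,left)} = {ball_in(b3,rmB)}
  ∪ pre   = {ball_in(b3,rmB)} ∪ {ball_in(b1,rmD), free(left), robot_in(rmD)}
          = {ball_in(b1,rmD), ball_in(b3,rmB), free(left), robot_in(rmD)}

== RESULT ==
["ball_in(b1,rmD)", "ball_in(b3,rmB)", "free(left)", "robot_in(rmD)"]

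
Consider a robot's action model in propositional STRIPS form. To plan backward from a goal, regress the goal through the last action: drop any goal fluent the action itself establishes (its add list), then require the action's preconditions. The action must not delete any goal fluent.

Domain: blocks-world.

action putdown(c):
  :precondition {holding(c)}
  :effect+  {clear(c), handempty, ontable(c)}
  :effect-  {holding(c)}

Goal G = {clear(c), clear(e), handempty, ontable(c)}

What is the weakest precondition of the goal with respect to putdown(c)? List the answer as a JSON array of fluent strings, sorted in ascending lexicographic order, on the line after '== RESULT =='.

Regress:
  G ∩ del = {}  (empty — regression defined)
  G \ add = {clear(c), clear(e), handempty, ontable(c)} \ {clear(c), handempty, ontable(c)} = {clear(e)}
  ∪ pre   = {clear(e)} ∪ {holding(c)}
          = {clear(e), holding(c)}

== RESULT ==
["clear(e)", "holding(c)"]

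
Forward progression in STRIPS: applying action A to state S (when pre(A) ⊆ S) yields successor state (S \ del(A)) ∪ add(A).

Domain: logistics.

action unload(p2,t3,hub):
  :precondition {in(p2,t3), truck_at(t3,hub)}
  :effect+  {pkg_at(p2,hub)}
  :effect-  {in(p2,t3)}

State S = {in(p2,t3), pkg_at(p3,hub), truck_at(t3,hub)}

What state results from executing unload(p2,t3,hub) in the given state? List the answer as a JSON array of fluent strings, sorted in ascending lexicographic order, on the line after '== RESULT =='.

Progress:
  pre ⊆ S: {in(p2,t3), truck_at(t3,hub)} ⊆ S  — applicable
  S \ del = {pkg_at(p3,hub), truck_at(t3,hub)}
  ∪ add   = {pkg_at(p2,hub), pkg_at(p3,hub), truck_at(t3,hub)}

== RESULT ==
["pkg_at(p2,hub)", "pkg_at(p3,hub)", "truck_at(t3,hub)"]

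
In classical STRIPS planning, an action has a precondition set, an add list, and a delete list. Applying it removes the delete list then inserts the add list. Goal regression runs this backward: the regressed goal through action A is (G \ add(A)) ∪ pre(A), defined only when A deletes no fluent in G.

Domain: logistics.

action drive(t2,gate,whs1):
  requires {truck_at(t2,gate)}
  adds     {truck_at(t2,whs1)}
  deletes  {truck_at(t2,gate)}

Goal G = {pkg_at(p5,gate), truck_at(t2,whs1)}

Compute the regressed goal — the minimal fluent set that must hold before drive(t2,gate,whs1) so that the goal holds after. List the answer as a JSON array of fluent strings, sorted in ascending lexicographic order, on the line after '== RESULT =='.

Compute (G \ add) ∪ pre:
  G ∩ del = {}  (empty — regression defined)
  G \ add = {pkg_at(p5,gate), truck_at(t2,whs1)} \ {truck_at(t2,whs1)} = {pkg_at(p5,gate)}
  ∪ pre   = {pkg_at(p5,gate)} ∪ {truck_at(t2,gate)}
          = {pkg_at(p5,gate), truck_at(t2,gate)}

== RESULT ==
["pkg_at(p5,gate)", "truck_at(t2,gate)"]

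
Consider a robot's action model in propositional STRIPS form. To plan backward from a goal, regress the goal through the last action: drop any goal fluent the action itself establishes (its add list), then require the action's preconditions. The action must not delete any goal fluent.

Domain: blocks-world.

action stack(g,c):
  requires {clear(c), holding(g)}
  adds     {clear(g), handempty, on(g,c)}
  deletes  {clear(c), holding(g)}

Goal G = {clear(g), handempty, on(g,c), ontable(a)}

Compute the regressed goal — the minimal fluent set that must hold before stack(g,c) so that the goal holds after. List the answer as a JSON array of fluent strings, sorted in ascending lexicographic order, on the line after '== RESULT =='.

Compute (G \ add) ∪ pre:
  G ∩ del = {}  (empty — regression defined)
  G \ add = {clear(g), handempty, on(g,c), ontable(a)} \ {clear(g), handempty, on(g,c)} = {ontable(a)}
  ∪ pre   = {ontable(a)} ∪ {clear(c), holding(g)}
          = {clear(c), holding(g), ontable(a)}

== RESULT ==
["clear(c)", "holding(g)", "ontable(a)"]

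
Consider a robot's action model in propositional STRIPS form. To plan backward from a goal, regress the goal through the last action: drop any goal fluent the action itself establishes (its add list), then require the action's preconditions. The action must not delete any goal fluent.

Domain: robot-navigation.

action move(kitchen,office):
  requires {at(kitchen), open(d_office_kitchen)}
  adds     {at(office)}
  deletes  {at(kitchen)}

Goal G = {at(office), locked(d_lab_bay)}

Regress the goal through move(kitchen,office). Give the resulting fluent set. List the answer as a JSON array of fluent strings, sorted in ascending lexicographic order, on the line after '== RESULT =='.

Regress:
  G ∩ del = {}  (empty — regression defined)
  G \ add = {at(office), locked(d_lab_bay)} \ {at(office)} = {locked(d_lab_bay)}
  ∪ pre   = {locked(d_lab_bay)} ∪ {at(kitchen), open(d_office_kitchen)}
          = {at(kitchen), locked(d_lab_bay), open(d_office_kitchen)}

== RESULT ==
["at(kitchen)", "locked(d_lab_bay)", "open(d_office_kitchen)"]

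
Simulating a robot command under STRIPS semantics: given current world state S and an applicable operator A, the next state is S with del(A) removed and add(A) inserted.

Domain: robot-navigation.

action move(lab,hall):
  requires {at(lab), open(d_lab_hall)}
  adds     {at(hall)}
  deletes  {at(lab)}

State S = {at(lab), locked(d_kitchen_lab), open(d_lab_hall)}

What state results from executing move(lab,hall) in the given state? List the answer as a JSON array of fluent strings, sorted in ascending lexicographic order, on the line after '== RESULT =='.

Compute (S \ del) ∪ add:
  pre ⊆ S: {at(lab), open(d_lab_hall)} ⊆ S  — applicable
  S \ del = {locked(d_kitchen_lab), open(d_lab_hall)}
  ∪ add   = {at(hall), locked(d_kitchen_lab), open(d_lab_hall)}

== RESULT ==
["at(hall)", "locked(d_kitchen_lab)", "open(d_lab_hall)"]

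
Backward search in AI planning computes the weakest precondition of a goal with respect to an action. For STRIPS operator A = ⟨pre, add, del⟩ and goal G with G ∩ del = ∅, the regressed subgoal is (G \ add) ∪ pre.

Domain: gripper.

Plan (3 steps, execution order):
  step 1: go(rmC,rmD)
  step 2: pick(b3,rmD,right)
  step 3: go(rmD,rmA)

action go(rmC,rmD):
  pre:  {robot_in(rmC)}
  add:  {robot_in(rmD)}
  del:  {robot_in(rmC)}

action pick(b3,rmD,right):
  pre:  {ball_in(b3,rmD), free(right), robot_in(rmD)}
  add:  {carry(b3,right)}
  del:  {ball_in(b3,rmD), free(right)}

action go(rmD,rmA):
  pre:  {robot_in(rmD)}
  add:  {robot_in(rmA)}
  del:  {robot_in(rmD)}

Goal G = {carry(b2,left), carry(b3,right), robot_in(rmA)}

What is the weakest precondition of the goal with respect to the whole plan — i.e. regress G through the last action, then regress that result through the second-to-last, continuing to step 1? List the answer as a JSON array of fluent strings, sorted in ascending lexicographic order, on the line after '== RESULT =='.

Regress step by step:
  through step 3 (go(rmD,rmA)): drop {robot_in(rmA)}, keep {carry(b2,left), carry(b3,right)}, require {robot_in(rmD)}
    → {carry(b2,left), carry(b3,right), robot_in(rmD)}
  through step 2 (pick(b3,rmD,right)): drop {carry(b3,right)}, keep {carry(b2,left), robot_in(rmD)}, require {ball_in(b3,rmD), free(right), robot_in(rmD)}
    → {ball_in(b3,rmD), carry(b2,left), free(right), robot_in(rmD)}
  through step 1 (go(rmC,rmD)): drop {robot_in(rmD)}, keep {ball_in(b3,rmD), carry(b2,left), free(right)}, require {robot_in(rmC)}
    → {ball_in(b3,rmD), carry(b2,left), free(right), robot_in(rmC)}

== RESULT ==
["ball_in(b3,rmD)", "carry(b2,left)", "free(right)", "robot_in(rmC)"]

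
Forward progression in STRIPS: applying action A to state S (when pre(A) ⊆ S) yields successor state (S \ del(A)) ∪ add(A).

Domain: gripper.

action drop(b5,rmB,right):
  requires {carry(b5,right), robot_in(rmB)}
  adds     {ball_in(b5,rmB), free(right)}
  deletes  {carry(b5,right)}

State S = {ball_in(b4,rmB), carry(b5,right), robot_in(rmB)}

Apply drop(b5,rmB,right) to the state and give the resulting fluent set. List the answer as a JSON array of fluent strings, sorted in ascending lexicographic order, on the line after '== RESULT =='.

Compute (S \ del) ∪ add:
  pre ⊆ S: {carry(b5,right), robot_in(rmB)} ⊆ S  — applicable
  S \ del = {ball_in(b4,rmB), robot_in(rmB)}
  ∪ add   = {ball_in(b4,rmB), ball_in(b5,rmB), free(right), robot_in(rmB)}

== RESULT ==
["ball_in(b4,rmB)", "ball_in(b5,rmB)", "free(right)", "robot_in(rmB)"]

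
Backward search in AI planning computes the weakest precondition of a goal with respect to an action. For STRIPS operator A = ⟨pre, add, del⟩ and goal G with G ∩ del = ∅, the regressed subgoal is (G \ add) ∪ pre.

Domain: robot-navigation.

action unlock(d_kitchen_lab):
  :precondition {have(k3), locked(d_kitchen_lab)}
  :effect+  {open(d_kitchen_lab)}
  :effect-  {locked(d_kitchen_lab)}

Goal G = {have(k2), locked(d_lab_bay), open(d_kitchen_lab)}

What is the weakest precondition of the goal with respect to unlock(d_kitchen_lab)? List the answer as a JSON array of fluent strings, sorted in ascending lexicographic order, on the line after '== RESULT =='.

Regress:
  G ∩ del = {}  (empty — regression defined)
  G \ add = {have(k2), locked(d_lab_bay), open(d_kitchen_lab)} \ {open(d_kitchen_lab)} = {have(k2), locked(d_lab_bay)}
  ∪ pre   = {have(k2), locked(d_lab_bay)} ∪ {have(k3), locked(d_kitchen_lab)}
          = {have(k2), have(k3), locked(d_kitchen_lab), locked(d_lab_bay)}

== RESULT ==
["have(k2)", "have(k3)", "locked(d_kitchen_lab)", "locked(d_lab_bay)"]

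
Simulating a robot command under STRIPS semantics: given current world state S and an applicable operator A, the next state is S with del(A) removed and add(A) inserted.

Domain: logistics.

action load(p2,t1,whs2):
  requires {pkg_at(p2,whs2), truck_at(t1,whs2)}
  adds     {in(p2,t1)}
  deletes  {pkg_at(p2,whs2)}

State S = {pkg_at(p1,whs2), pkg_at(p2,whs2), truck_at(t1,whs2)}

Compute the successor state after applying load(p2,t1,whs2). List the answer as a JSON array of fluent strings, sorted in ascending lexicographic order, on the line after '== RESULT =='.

Progress:
  pre ⊆ S: {pkg_at(p2,whs2), truck_at(t1,whs2)} ⊆ S  — applicable
  S \ del = {pkg_at(p1,whs2), truck_at(t1,whs2)}
  ∪ add   = {in(p2,t1), pkg_at(p1,whs2), truck_at(t1,whs2)}

== RESULT ==
["in(p2,t1)", "pkg_at(p1,whs2)", "truck_at(t1,whs2)"]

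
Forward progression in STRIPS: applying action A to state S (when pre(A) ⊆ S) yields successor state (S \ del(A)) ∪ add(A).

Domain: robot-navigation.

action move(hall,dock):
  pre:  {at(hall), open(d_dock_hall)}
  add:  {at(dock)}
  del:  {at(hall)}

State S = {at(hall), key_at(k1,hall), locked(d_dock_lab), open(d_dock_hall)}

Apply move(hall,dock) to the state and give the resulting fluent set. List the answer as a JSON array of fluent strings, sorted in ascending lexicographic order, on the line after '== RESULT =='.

Compute (S \ del) ∪ add:
  pre ⊆ S: {at(hall), open(d_dock_hall)} ⊆ S  — applicable
  S \ del = {key_at(k1,hall), locked(d_dock_lab), open(d_dock_hall)}
  ∪ add   = {at(dock), key_at(k1,hall), locked(d_dock_lab), open(d_dock_hall)}

== RESULT ==
["at(dock)", "key_at(k1,hall)", "locked(d_dock_lab)", "open(d_dock_hall)"]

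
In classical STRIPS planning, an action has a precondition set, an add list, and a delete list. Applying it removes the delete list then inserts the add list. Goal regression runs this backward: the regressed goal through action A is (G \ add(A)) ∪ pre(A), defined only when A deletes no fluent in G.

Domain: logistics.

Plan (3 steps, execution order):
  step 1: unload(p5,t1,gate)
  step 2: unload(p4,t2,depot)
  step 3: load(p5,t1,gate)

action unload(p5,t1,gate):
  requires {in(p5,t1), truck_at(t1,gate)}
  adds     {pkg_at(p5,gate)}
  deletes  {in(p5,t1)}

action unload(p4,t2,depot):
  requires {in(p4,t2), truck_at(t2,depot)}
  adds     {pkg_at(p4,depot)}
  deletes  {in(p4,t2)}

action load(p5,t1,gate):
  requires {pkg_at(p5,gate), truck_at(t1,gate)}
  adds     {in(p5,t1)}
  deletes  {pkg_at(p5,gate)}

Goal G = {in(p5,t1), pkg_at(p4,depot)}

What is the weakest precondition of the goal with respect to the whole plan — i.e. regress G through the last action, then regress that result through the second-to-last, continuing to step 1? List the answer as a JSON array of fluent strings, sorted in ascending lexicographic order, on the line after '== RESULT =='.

Regress step by step:
  through step 3 (load(p5,t1,gate)): drop {in(p5,t1)}, keep {pkg_at(p4,depot)}, require {pkg_at(p5,gate), truck_at(t1,gate)}
    → {pkg_at(p4,depot), pkg_at(p5,gate), truck_at(t1,gate)}
  through step 2 (unload(p4,t2,depot)): drop {pkg_at(p4,depot)}, keep {pkg_at(p5,gate), truck_at(t1,gate)}, require {in(p4,t2), truck_at(t2,depot)}
    → {in(p4,t2), pkg_at(p5,gate), truck_at(t1,gate), truck_at(t2,depot)}
  through step 1 (unload(p5,t1,gate)): drop {pkg_at(p5,gate)}, keep {in(p4,t2), truck_at(t1,gate), truck_at(t2,depot)}, require {in(p5,t1), truck_at(t1,gate)}
    → {in(p4,t2), in(p5,t1), truck_at(t1,gate), truck_at(t2,depot)}

== RESULT ==
["in(p4,t2)", "in(p5,t1)", "truck_at(t1,gate)", "truck_at(t2,depot)"]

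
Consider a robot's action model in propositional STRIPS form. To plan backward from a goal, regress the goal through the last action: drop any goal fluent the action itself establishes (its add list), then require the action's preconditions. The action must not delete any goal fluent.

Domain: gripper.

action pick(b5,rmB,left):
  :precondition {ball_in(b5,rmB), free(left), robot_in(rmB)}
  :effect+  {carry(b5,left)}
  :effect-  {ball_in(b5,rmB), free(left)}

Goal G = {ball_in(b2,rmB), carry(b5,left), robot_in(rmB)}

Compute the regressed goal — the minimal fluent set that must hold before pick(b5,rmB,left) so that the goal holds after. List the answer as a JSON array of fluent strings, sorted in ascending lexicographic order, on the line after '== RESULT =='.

Compute (G \ add) ∪ pre:
  G ∩ del = {}  (empty — regression defined)
  G \ add = {ball_in(b2,rmB), carry(b5,left), robot_in(rmB)} \ {carry(b5,left)} = {ball_in(b2,rmB), robot_in(rmB)}
  ∪ pre   = {ball_in(b2,rmB), robot_in(rmB)} ∪ {ball_in(b5,rmB), free(left), robot_in(rmB)}
          = {ball_in(b2,rmB), ball_in(b5,rmB), free(left), robot_in(rmB)}

== RESULT ==
["ball_in(b2,rmB)", "ball_in(b5,rmB)", "free(left)", "robot_in(rmB)"]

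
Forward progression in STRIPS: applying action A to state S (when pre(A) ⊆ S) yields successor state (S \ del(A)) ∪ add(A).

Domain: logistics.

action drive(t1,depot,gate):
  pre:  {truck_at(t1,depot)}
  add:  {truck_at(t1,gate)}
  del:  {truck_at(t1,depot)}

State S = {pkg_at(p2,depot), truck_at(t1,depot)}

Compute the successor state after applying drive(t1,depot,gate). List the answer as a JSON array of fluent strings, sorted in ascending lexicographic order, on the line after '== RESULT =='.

Progress:
  pre ⊆ S: {truck_at(t1,depot)} ⊆ S  — applicable
  S \ del = {pkg_at(p2,depot)}
  ∪ add   = {pkg_at(p2,depot), truck_at(t1,gate)}

== RESULT ==
["pkg_at(p2,depot)", "truck_at(t1,gate)"]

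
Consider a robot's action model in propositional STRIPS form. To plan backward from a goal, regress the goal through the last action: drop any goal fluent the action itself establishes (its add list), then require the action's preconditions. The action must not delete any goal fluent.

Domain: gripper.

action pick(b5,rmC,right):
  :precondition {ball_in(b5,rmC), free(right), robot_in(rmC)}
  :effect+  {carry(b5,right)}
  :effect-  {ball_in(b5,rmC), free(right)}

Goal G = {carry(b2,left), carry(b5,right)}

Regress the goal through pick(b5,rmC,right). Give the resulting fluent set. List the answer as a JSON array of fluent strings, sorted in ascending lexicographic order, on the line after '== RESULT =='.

Compute (G \ add) ∪ pre:
  G ∩ del = {}  (empty — regression defined)
  G \ add = {carry(b2,left), carry(b5,right)} \ {carry(b5,right)} = {carry(b2,left)}
  ∪ pre   = {carry(b2,left)} ∪ {ball_in(b5,rmC), free(right), robot_in(rmC)}
          = {ball_in(b5,rmC), carry(b2,left), free(right), robot_in(rmC)}

== RESULT ==
["ball_in(b5,rmC)", "carry(b2,left)", "free(right)", "robot_in(rmC)"]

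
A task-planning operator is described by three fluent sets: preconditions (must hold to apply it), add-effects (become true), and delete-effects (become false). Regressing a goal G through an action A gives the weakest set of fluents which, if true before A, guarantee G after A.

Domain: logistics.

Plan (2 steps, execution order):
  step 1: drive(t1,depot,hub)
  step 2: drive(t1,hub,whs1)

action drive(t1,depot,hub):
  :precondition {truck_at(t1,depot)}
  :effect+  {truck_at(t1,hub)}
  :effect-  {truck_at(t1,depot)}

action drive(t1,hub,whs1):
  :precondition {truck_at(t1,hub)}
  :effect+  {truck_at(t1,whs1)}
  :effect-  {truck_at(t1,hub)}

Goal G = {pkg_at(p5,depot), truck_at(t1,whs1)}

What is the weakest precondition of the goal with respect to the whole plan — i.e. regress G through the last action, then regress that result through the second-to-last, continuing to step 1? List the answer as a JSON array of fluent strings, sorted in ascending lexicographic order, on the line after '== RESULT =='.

Regress step by step:
  through step 2 (drive(t1,hub,whs1)): drop {truck_at(t1,whs1)}, keep {pkg_at(p5,depot)}, require {truck_at(t1,hub)}
    → {pkg_at(p5,depot), truck_at(t1,hub)}
  through step 1 (drive(t1,depot,hub)): drop {truck_at(t1,hub)}, keep {pkg_at(p5,depot)}, require {truck_at(t1,depot)}
    → {pkg_at(p5,depot), truck_at(t1,depot)}

== RESULT ==
["pkg_at(p5,depot)", "truck_at(t1,depot)"]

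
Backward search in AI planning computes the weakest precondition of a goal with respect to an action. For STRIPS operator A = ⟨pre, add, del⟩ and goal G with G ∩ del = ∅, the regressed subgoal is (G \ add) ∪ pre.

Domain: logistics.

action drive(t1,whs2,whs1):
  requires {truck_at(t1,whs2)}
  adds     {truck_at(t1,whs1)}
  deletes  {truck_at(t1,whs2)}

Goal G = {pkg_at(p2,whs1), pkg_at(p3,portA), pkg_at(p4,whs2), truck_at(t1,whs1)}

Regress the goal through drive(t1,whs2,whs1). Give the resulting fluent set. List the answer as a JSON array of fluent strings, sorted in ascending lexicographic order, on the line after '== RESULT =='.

Regress:
  G ∩ del = {}  (empty — regression defined)
  G \ add = {pkg_at(p2,whs1), pkg_at(p3,portA), pkg_at(p4,whs2), truck_at(t1,whs1)} \ {truck_at(t1,whs1)} = {pkg_at(p2,whs1), pkg_at(p3,portA), pkg_at(p4,whs2)}
  ∪ pre   = {pkg_at(p2,whs1), pkg_at(p3,portA), pkg_at(p4,whs2)} ∪ {truck_at(t1,whs2)}
          = {pkg_at(p2,whs1), pkg_at(p3,portA), pkg_at(p4,whs2), truck_at(t1,whs2)}

== RESULT ==
["pkg_at(p2,whs1)", "pkg_at(p3,portA)", "pkg_at(p4,whs2)", "truck_at(t1,whs2)"]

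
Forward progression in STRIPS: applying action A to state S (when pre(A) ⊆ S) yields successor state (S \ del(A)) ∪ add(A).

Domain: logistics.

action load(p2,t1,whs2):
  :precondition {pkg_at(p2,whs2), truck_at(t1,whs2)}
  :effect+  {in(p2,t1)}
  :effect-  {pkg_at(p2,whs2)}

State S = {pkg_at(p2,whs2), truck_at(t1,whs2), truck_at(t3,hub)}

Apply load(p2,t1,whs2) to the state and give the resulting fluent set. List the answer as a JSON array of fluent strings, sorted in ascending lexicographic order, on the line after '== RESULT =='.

Compute (S \ del) ∪ add:
  pre ⊆ S: {pkg_at(p2,whs2), truck_at(t1,whs2)} ⊆ S  — applicable
  S \ del = {truck_at(t1,whs2), truck_at(t3,hub)}
  ∪ add   = {in(p2,t1), truck_at(t1,whs2), truck_at(t3,hub)}

== RESULT ==
["in(p2,t1)", "truck_at(t1,whs2)", "truck_at(t3,hub)"]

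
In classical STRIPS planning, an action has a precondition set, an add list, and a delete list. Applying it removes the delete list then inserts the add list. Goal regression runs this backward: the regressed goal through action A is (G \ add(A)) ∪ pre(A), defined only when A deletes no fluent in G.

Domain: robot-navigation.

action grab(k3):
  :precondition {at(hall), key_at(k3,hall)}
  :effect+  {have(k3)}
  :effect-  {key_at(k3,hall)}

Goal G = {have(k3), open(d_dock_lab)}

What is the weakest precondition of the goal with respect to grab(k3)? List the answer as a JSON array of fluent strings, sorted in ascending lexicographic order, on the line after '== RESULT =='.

Regress:
  G ∩ del = {}  (empty — regression defined)
  G \ add = {have(k3), open(d_dock_lab)} \ {have(k3)} = {open(d_dock_lab)}
  ∪ pre   = {open(d_dock_lab)} ∪ {at(hall), key_at(k3,hall)}
          = {at(hall), key_at(k3,hall), open(d_dock_lab)}

== RESULT ==
["at(hall)", "key_at(k3,hall)", "open(d_dock_lab)"]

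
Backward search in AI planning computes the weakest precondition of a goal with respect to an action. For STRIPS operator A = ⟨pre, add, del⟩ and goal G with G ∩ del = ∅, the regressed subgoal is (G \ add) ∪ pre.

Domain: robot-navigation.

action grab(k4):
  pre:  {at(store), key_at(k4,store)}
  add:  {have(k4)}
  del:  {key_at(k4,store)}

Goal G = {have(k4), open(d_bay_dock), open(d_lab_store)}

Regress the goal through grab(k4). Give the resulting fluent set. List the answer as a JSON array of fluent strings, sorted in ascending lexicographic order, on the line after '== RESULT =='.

Compute (G \ add) ∪ pre:
  G ∩ del = {}  (empty — regression defined)
  G \ add = {have(k4), open(d_bay_dock), open(d_lab_store)} \ {have(k4)} = {open(d_bay_dock), open(d_lab_store)}
  ∪ pre   = {open(d_bay_dock), open(d_lab_store)} ∪ {at(store), key_at(k4,store)}
          = {at(store), key_at(k4,store), open(d_bay_dock), open(d_lab_store)}

== RESULT ==
["at(store)", "key_at(k4,store)", "open(d_bay_dock)", "open(d_lab_store)"]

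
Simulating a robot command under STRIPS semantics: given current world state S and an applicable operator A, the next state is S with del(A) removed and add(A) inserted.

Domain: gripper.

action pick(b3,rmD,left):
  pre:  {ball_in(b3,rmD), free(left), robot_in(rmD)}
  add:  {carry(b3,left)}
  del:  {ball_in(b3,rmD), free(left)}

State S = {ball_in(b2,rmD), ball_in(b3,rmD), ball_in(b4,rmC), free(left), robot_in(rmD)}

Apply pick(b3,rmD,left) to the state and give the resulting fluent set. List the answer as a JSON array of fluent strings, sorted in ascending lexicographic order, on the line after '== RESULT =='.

Progress:
  pre ⊆ S: {ball_in(b3,rmD), free(left), robot_in(rmD)} ⊆ S  — applicable
  S \ del = {ball_in(b2,rmD), ball_in(b4,rmC), robot_in(rmD)}
  ∪ add   = {ball_in(b2,rmD), ball_in(b4,rmC), carry(b3,left), robot_in(rmD)}

== RESULT ==
["ball_in(b2,rmD)", "ball_in(b4,rmC)", "carry(b3,left)", "robot_in(rmD)"]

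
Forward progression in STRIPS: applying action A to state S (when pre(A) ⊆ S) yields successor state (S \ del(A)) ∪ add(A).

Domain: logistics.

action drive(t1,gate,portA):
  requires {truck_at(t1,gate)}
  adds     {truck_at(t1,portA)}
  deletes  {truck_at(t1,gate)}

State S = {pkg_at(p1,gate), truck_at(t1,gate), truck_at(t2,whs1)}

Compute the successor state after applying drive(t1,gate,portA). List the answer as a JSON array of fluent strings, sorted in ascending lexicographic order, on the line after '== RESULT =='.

Compute (S \ del) ∪ add:
  pre ⊆ S: {truck_at(t1,gate)} ⊆ S  — applicable
  S \ del = {pkg_at(p1,gate), truck_at(t2,whs1)}
  ∪ add   = {pkg_at(p1,gate), truck_at(t1,portA), truck_at(t2,whs1)}

== RESULT ==
["pkg_at(p1,gate)", "truck_at(t1,portA)", "truck_at(t2,whs1)"]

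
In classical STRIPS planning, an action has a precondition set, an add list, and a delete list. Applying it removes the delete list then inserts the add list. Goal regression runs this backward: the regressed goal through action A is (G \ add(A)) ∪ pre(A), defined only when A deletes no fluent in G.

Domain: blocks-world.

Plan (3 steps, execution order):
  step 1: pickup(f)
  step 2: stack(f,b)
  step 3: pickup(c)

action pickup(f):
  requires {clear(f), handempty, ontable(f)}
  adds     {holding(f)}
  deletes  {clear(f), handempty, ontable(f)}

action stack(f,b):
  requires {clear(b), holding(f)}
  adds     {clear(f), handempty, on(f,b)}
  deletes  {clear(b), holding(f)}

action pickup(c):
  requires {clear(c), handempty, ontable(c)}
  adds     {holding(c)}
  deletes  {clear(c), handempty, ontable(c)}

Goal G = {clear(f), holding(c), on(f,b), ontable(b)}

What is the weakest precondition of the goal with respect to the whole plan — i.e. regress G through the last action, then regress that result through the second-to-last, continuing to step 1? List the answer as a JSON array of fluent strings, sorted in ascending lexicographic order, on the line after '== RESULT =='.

Regress step by step:
  through step 3 (pickup(c)): drop {holding(c)}, keep {clear(f), on(f,b), ontable(b)}, require {clear(c), handempty, ontable(c)}
    → {clear(c), clear(f), handempty, on(f,b), ontable(b), ontable(c)}
  through step 2 (stack(f,b)): drop {clear(f), handempty, on(f,b)}, keep {clear(c), ontable(b), ontable(c)}, require {clear(b), holding(f)}
    → {clear(b), clear(c), holding(f), ontable(b), ontable(c)}
  through step 1 (pickup(f)): drop {holding(f)}, keep {clear(b), clear(c), ontable(b), ontable(c)}, require {clear(f), handempty, ontable(f)}
    → {clear(b), clear(c), clear(f), handempty, ontable(b), ontable(c), ontable(f)}

== RESULT ==
["clear(b)", "clear(c)", "clear(f)", "handempty", "ontable(b)", "ontable(c)", "ontable(f)"]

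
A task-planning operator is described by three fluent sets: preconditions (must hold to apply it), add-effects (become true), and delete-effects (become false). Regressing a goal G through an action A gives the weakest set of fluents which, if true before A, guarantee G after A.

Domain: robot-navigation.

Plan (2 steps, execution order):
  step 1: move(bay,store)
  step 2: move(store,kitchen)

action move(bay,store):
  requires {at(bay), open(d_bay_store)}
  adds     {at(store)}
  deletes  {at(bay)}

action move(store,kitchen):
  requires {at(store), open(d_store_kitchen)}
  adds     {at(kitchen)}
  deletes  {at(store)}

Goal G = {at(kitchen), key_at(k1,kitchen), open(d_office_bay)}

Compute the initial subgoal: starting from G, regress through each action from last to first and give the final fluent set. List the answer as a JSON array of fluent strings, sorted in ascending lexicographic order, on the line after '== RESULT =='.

Work backward from the goal:
  through step 2 (move(store,kitchen)): drop {at(kitchen)}, keep {key_at(k1,kitchen), open(d_office_bay)}, require {at(store), open(d_store_kitchen)}
    → {at(store), key_at(k1,kitchen), open(d_office_bay), open(d_store_kitchen)}
  through step 1 (move(bay,store)): drop {at(store)}, keep {key_at(k1,kitchen), open(d_office_bay), open(d_store_kitchen)}, require {at(bay), open(d_bay_store)}
    → {at(bay), key_at(k1,kitchen), open(d_bay_store), open(d_office_bay), open(d_store_kitchen)}

== RESULT ==
["at(bay)", "key_at(k1,kitchen)", "open(d_bay_store)", "open(d_office_bay)", "open(d_store_kitchen)"]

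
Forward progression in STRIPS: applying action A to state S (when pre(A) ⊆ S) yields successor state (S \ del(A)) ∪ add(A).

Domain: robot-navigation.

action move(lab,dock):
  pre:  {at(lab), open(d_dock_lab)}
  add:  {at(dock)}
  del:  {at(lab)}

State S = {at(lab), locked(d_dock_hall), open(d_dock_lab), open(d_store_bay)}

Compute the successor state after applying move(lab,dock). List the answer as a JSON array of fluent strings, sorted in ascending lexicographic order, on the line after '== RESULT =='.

Compute (S \ del) ∪ add:
  pre ⊆ S: {at(lab), open(d_dock_lab)} ⊆ S  — applicable
  S \ del = {locked(d_dock_hall), open(d_dock_lab), open(d_store_bay)}
  ∪ add   = {at(dock), locked(d_dock_hall), open(d_dock_lab), open(d_store_bay)}

== RESULT ==
["at(dock)", "locked(d_dock_hall)", "open(d_dock_lab)", "open(d_store_bay)"]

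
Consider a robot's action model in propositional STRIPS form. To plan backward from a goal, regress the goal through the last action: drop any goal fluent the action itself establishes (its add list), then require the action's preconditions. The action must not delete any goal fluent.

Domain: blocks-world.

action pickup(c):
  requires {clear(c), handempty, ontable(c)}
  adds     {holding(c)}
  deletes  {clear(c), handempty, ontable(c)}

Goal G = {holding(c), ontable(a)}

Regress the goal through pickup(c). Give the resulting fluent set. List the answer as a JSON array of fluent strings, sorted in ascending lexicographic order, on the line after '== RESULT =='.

Compute (G \ add) ∪ pre:
  G ∩ del = {}  (empty — regression defined)
  G \ add = {holding(c), ontable(a)} \ {holding(c)} = {ontable(a)}
  ∪ pre   = {ontable(a)} ∪ {clear(c), handempty, ontable(c)}
          = {clear(c), handempty, ontable(a), ontable(c)}

== RESULT ==
["clear(c)", "handempty", "ontable(a)", "ontable(c)"]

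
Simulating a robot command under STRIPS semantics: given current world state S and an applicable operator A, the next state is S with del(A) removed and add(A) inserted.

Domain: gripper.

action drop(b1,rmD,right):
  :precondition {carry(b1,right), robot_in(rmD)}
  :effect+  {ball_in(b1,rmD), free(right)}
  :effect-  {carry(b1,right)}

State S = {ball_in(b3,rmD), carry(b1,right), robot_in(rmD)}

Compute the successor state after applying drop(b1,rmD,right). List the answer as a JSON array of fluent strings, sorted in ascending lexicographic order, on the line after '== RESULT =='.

Compute (S \ del) ∪ add:
  pre ⊆ S: {carry(b1,right), robot_in(rmD)} ⊆ S  — applicable
  S \ del = {ball_in(b3,rmD), robot_in(rmD)}
  ∪ add   = {ball_in(b1,rmD), ball_in(b3,rmD), free(right), robot_in(rmD)}

== RESULT ==
["ball_in(b1,rmD)", "ball_in(b3,rmD)", "free(right)", "robot_in(rmD)"]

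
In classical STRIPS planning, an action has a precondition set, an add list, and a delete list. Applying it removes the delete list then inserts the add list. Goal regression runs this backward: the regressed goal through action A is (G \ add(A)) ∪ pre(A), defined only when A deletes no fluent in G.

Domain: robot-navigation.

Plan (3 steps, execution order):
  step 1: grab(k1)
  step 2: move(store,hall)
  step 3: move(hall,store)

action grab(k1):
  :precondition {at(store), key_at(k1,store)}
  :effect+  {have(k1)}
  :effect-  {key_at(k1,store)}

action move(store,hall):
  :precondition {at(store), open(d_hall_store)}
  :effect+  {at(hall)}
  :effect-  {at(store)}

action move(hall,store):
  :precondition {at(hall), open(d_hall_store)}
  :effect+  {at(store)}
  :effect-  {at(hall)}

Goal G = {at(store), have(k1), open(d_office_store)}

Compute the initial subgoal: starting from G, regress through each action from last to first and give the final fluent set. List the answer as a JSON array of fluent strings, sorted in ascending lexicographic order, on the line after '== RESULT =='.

Work backward from the goal:
  through step 3 (move(hall,store)): drop {at(store)}, keep {have(k1), open(d_office_store)}, require {at(hall), open(d_hall_store)}
    → {at(hall), have(k1), open(d_hall_store), open(d_office_store)}
  through step 2 (move(store,hall)): drop {at(hall)}, keep {have(k1), open(d_hall_store), open(d_office_store)}, require {at(store), open(d_hall_store)}
    → {at(store), have(k1), open(d_hall_store), open(d_office_store)}
  through step 1 (grab(k1)): drop {have(k1)}, keep {at(store), open(d_hall_store), open(d_office_store)}, require {at(store), key_at(k1,store)}
    → {at(store), key_at(k1,store), open(d_hall_store), open(d_office_store)}

== RESULT ==
["at(store)", "key_at(k1,store)", "open(d_hall_store)", "open(d_office_store)"]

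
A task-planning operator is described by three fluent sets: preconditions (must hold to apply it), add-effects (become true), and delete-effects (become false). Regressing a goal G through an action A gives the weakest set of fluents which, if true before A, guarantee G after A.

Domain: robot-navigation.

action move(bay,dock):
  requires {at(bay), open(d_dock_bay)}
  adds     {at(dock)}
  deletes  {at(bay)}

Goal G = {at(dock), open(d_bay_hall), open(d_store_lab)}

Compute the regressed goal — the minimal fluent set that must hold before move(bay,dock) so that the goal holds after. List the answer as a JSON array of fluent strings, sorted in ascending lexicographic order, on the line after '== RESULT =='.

Regress:
  G ∩ del = {}  (empty — regression defined)
  G \ add = {at(dock), open(d_bay_hall), open(d_store_lab)} \ {at(dock)} = {open(d_bay_hall), open(d_store_lab)}
  ∪ pre   = {open(d_bay_hall), open(d_store_lab)} ∪ {at(bay), open(d_dock_bay)}
          = {at(bay), open(d_bay_hall), open(d_dock_bay), open(d_store_lab)}

== RESULT ==
["at(bay)", "open(d_bay_hall)", "open(d_dock_bay)", "open(d_store_lab)"]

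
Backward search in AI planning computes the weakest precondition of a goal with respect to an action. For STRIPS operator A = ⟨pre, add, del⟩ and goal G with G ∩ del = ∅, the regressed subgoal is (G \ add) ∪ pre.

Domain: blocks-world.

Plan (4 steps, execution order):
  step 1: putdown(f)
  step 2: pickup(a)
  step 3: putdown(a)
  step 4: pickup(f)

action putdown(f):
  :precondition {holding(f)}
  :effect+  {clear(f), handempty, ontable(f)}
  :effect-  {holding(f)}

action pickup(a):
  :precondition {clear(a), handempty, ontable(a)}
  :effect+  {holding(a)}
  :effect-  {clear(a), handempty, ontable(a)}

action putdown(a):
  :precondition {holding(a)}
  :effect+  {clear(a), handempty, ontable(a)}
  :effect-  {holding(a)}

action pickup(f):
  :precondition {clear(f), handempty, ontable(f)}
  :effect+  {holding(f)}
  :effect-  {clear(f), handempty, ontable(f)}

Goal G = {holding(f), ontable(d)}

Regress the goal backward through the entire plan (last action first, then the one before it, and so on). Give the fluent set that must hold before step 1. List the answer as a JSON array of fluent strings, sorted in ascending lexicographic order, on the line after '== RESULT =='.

Regress step by step:
  through step 4 (pickup(f)): drop {holding(f)}, keep {ontable(d)}, require {clear(f), handempty, ontable(f)}
    → {clear(f), handempty, ontable(d), ontable(f)}
  through step 3 (putdown(a)): drop {handempty}, keep {clear(f), ontable(d), ontable(f)}, require {holding(a)}
    → {clear(f), holding(a), ontable(d), ontable(f)}
  through step 2 (pickup(a)): drop {holding(a)}, keep {clear(f), ontable(d), ontable(f)}, require {clear(a), handempty, ontable(a)}
    → {clear(a), clear(f), handempty, ontable(a), ontable(d), ontable(f)}
  through step 1 (putdown(f)): drop {clear(f), handempty, ontable(f)}, keep {clear(a), ontable(a), ontable(d)}, require {holding(f)}
    → {clear(a), holding(f), ontable(a), ontable(d)}

== RESULT ==
["clear(a)", "holding(f)", "ontable(a)", "ontable(d)"]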